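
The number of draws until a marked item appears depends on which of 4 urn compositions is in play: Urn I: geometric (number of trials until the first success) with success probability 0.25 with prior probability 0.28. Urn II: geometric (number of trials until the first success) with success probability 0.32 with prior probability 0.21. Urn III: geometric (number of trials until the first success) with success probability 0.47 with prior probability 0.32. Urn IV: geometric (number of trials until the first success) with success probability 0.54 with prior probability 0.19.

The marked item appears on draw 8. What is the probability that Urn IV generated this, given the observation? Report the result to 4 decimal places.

0.0278

Posterior ∝ prior × likelihood, so P(k | x) ∝ w_k f_k(x); normalise over all components.
Component likelihoods at x = 8:
  f_I = 0.25·(1−0.25)^7 = 0.25·0.133484 = 0.033371
  f_II = 0.32·(1−0.32)^7 = 0.32·0.0672299 = 0.0215136
  f_III = 0.47·(1−0.47)^7 = 0.47·0.0117471 = 0.00552114
  f_IV = 0.54·(1−0.54)^7 = 0.54·0.00435818 = 0.00235342
Weight by the priors:
  w_I·f_I = 0.28 × 0.033371 = 0.00934387
  w_II·f_II = 0.21 × 0.0215136 = 0.00451785
  w_III·f_III = 0.32 × 0.00552114 = 0.00176677
  w_IV·f_IV = 0.19 × 0.00235342 = 0.000447149
Evidence: 0.00934387 + 0.00451785 + 0.00176677 + 0.000447149 = 0.0160756
P(Urn IV | data) = 0.000447149 / 0.0160756 ≈ 0.0278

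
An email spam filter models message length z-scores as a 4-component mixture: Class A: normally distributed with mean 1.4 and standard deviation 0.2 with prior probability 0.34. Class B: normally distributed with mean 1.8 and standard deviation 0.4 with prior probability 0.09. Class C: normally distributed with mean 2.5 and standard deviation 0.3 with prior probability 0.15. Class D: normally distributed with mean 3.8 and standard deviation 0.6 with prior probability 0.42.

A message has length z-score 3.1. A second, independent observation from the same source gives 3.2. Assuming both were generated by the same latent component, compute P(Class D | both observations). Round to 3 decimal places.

The responsibility of component k is w_k f_k(x) divided by Σ_j w_j f_j(x).
Since both observations come from the same component, the likelihood for component k is f_k(x₁)·f_k(x₂).
  L_A = [4.08312e-16] × [5.13989e-18] = 2.09868e-33
  L_B = [0.00507262] × [0.00218171] = 1.1067e-05
  L_C = [0.17997] × [0.0874063] = 0.0157305
  L_D = [0.336664] × [0.403285] = 0.135772
Unnormalised posteriors:
  w_A·L_A = 0.34 × 2.09868e-33 = 7.1355e-34
  w_B·L_B = 0.09 × 1.1067e-05 = 9.96027e-07
  w_C·L_C = 0.15 × 0.0157305 = 0.00235958
  w_D·L_D = 0.42 × 0.135772 = 0.0570241
Sum: 7.1355e-34 + 9.96027e-07 + 0.00235958 + 0.0570241 = 0.0593846
P(Class D | data) ≈ 0.960

0.960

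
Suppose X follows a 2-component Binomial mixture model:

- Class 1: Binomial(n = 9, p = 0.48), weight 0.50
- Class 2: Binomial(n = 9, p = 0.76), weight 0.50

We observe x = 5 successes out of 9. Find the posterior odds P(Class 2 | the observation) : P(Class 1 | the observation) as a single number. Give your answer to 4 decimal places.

0.4515

Only the two components matter; the odds are (π_i f_i(x)) / (π_j f_j(x)).
Binomial probabilities:
  f_1 = 0.234742
  f_2 = 0.105995
Odds = (0.50/0.50) × (0.105995/0.234742) = 1 × 0.451537 ≈ 0.4515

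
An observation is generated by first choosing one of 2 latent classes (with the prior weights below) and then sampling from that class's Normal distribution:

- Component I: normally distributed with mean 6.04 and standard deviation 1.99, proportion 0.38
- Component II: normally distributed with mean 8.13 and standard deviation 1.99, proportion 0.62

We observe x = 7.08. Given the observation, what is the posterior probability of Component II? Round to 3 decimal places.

Apply Bayes' rule: the posterior for each component is proportional to its prior times its likelihood at x.
Normal densities:
  f_I = (1/(1.99·√(2π)))·exp(−(7.08−6.04)²/(2·1.99²)) = 0.200474·exp(-0.13656) = 0.174883
  f_II = (1/(1.99·√(2π)))·exp(−(7.08−8.13)²/(2·1.99²)) = 0.200474·exp(-0.13920) = 0.174423
Prior × likelihood for each component:
  π_I·f_I = 0.38 × 0.174883 = 0.0664557
  π_II·f_II = 0.62 × 0.174423 = 0.108142
Sum: 0.0664557 + 0.108142 = 0.174598
P(Component II | 7.08) ≈ 0.619

0.619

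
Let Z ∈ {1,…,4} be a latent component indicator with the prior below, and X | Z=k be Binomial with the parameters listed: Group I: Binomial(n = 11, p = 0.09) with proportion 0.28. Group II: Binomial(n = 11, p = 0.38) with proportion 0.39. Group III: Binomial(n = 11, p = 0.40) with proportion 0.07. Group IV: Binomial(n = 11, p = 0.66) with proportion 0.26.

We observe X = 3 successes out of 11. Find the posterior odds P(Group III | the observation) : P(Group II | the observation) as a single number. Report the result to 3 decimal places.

0.161

Since P(k|x) ∝ w_k f_k(x), the posterior odds are w_i f_i(x) / (w_j f_j(x)).
Component likelihoods at x = 3 successes out of 11:
  f_I = 0.0565643
  f_II = 0.197683
  f_III = 0.177367
  f_IV = 0.00847124
Posterior odds = (w_III·f_III) / (w_II·f_II) = (0.07·0.177367) / (0.39·0.197683) = 0.0124157 / 0.0770962 ≈ 0.161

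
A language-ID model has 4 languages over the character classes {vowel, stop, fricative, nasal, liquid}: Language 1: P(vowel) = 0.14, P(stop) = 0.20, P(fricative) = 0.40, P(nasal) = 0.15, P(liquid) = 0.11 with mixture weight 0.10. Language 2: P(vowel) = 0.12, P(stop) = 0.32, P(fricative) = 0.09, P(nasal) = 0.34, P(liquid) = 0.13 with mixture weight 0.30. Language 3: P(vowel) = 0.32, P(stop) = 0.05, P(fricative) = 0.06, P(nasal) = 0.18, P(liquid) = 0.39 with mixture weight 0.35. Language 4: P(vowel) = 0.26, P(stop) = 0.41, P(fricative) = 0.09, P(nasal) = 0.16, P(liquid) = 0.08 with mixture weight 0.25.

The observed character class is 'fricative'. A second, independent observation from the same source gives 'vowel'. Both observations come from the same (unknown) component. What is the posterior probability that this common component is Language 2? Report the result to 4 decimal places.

The responsibility of component k is w_k f_k(x) divided by Σ_j w_j f_j(x).
Since both observations come from the same component, the likelihood for component k is f_k(x₁)·f_k(x₂).
  f_1 = [P(fricative | comp) = 0.40] × [0.14] = 0.056
  f_2 = [P(fricative | comp) = 0.09] × [0.12] = 0.0108
  f_3 = [P(fricative | comp) = 0.06] × [0.32] = 0.0192
  f_4 = [P(fricative | comp) = 0.09] × [0.26] = 0.0234
Unnormalised posteriors:
  w_1·f_1 = 0.10 × 0.056 = 0.0056
  w_2·f_2 = 0.30 × 0.0108 = 0.00324
  w_3·f_3 = 0.35 × 0.0192 = 0.00672
  w_4·f_4 = 0.25 × 0.0234 = 0.00585
Sum: 0.0056 + 0.00324 + 0.00672 + 0.00585 = 0.02141
So the posterior for Language 2 is 0.00324 / 0.02141 ≈ 0.1513.

0.1513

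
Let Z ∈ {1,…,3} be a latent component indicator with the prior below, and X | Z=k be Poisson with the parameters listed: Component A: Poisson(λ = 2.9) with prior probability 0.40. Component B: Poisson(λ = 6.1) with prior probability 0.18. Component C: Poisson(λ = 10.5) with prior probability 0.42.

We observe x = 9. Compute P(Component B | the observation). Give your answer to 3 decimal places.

0.205

Apply Bayes' rule: the posterior for each component is proportional to its prior times its likelihood at x.
Poisson probabilities:
  p_A = 0.00219971
  p_B = 0.0722785
  p_C = 0.11772
Weight by the priors:
  π_A·p_A = 0.40 × 0.00219971 = 0.000879883
  π_B·p_B = 0.18 × 0.0722785 = 0.0130101
  π_C·p_C = 0.42 × 0.11772 = 0.0494422
Evidence: 0.000879883 + 0.0130101 + 0.0494422 = 0.0633322
Responsibility of Component B: 0.0130101 / 0.0633322 ≈ 0.205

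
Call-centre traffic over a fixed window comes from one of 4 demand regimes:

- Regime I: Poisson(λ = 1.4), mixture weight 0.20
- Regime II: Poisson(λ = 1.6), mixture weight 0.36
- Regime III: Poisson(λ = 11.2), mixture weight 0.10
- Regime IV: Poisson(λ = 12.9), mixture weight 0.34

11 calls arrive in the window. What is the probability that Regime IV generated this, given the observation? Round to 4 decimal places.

The responsibility of component k is w_k f_k(x) divided by Σ_j w_j f_j(x).
Poisson probabilities:
  p_I = 2.50173e-07
  p_II = 8.89801e-07
  p_III = 0.119164
  p_IV = 0.103023
Unnormalised posteriors:
  w_I·p_I = 0.20 × 2.50173e-07 = 5.00346e-08
  w_II·p_II = 0.36 × 8.89801e-07 = 3.20328e-07
  w_III·p_III = 0.10 × 0.119164 = 0.0119164
  w_IV·p_IV = 0.34 × 0.103023 = 0.0350277
Sum: 5.00346e-08 + 3.20328e-07 + 0.0119164 + 0.0350277 = 0.0469444
P(Regime IV | data) = 0.0350277 / 0.0469444 ≈ 0.7462

0.7462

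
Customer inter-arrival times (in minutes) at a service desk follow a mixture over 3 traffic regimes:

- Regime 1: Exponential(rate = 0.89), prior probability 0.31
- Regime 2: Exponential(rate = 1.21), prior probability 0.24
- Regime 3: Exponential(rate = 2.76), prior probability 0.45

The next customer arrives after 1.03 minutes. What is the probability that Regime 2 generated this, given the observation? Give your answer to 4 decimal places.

0.3137

Posterior ∝ prior × likelihood, so P(k | x) ∝ P(Z=k) f_k(x); normalise over all components.
Component likelihoods at x = 1.03 minutes:
  p_1 = 0.89·e^(−0.89·1.03) = 0.89·e^(−0.9167) = 0.355854
  p_2 = 1.21·e^(−1.21·1.03) = 1.21·e^(−1.2463) = 0.347956
  p_3 = 2.76·e^(−2.76·1.03) = 2.76·e^(−2.8428) = 0.160804
Prior × likelihood for each component:
  P(Z=1)·p_1 = 0.31 × 0.355854 = 0.110315
  P(Z=2)·p_2 = 0.24 × 0.347956 = 0.0835094
  P(Z=3)·p_3 = 0.45 × 0.160804 = 0.0723618
Evidence: 0.110315 + 0.0835094 + 0.0723618 = 0.266186
P(Regime 2 | the observation) = 0.0835094 / 0.266186 ≈ 0.3137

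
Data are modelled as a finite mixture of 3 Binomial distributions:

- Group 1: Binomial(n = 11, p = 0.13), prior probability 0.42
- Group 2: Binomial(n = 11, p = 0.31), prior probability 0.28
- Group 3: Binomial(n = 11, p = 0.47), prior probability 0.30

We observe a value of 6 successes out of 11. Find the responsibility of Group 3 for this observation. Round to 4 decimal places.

The responsibility of component k is π_k f_k(x) divided by Σ_j π_j f_j(x).
Evaluate each component's likelihood at the observed value:
  L_1 = 0.00111147
  L_2 = 0.0641295
  L_3 = 0.208261
Multiply by the mixture weights:
  π_1·L_1 = 0.42 × 0.00111147 = 0.000466818
  π_2·L_2 = 0.28 × 0.0641295 = 0.0179562
  π_3·L_3 = 0.30 × 0.208261 = 0.0624784
Evidence: 0.000466818 + 0.0179562 + 0.0624784 = 0.0809014
P(Group 3 | 6 successes out of 11) = 0.0624784 / 0.0809014 ≈ 0.7723

0.7723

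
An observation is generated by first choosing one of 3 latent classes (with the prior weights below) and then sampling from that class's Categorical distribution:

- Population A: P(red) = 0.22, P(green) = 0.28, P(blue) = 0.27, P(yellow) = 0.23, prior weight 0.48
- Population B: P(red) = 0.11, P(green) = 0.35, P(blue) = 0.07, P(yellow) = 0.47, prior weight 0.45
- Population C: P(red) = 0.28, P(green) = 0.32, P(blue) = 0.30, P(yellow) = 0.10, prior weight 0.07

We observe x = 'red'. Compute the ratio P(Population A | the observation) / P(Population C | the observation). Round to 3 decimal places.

Posterior odds = (w_i f_i(x)) / (w_j f_j(x)); the normalising sum cancels.
Categorical probabilities:
  f_A = 0.22
  f_B = 0.11
  f_C = 0.28
0.1056 / 0.0196 ≈ 5.388

5.388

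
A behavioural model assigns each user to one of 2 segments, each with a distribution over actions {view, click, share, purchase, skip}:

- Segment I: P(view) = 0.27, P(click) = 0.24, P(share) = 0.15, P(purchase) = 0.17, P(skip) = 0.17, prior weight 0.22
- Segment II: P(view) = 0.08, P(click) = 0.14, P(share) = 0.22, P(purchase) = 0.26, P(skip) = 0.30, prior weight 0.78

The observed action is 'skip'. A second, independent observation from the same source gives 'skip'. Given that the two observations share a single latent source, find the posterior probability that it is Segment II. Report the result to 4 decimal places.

0.9170

P(component k | x) = π_k·f_k(x) / marginal(x), where marginal(x) = Σ_j π_j·f_j(x).
Since both observations come from the same component, the likelihood for component k is f_k(x₁)·f_k(x₂).
  f_I = [P(skip | comp) = 0.17] × [0.17] = 0.0289
  f_II = [P(skip | comp) = 0.30] × [0.3] = 0.09
Weight by the priors:
  π_I·f_I = 0.22 × 0.0289 = 0.006358
  π_II·f_II = 0.78 × 0.09 = 0.0702
Normaliser: 0.006358 + 0.0702 = 0.076558
P(Segment II | x₁, x₂) ≈ 0.9170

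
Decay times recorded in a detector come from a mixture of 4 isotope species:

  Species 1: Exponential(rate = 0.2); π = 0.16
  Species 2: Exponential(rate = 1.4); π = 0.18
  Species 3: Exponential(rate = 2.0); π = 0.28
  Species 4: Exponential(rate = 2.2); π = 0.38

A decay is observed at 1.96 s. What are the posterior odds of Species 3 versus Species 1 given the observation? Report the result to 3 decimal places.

0.514

Posterior odds = (w_i f_i(x)) / (w_j f_j(x)); the normalising sum cancels.
Component likelihoods at x = 1.96 s:
  p_1 = 0.135141
  p_2 = 0.0900376
  p_3 = 0.0396822
  p_4 = 0.0294948
Posterior odds = (w_3·p_3) / (w_1·p_1) = (0.28·0.0396822) / (0.16·0.135141) = 0.011111 / 0.0216225 ≈ 0.514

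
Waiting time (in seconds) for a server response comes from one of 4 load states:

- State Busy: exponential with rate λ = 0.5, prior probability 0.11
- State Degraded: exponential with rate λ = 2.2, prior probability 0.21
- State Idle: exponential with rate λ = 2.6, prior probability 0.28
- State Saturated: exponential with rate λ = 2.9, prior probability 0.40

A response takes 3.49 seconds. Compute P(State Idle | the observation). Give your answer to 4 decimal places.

0.0084

P(component k | x) = P(Z=k)·f_k(x) / marginal(x), where marginal(x) = Σ_j P(Z=j)·f_j(x).
Exponential densities:
  L_Busy = 0.5·e^(−0.5·3.49) = 0.5·e^(−1.7450) = 0.0873225
  L_Degraded = 2.2·e^(−2.2·3.49) = 2.2·e^(−7.6780) = 0.00101838
  L_Idle = 2.6·e^(−2.6·3.49) = 2.6·e^(−9.0740) = 0.000297979
  L_Saturated = 2.9·e^(−2.9·3.49) = 2.9·e^(−10.1210) = 0.000116655
Multiply by the mixture weights:
  P(Z=Busy)·L_Busy = 0.11 × 0.0873225 = 0.00960547
  P(Z=Degraded)·L_Degraded = 0.21 × 0.00101838 = 0.00021386
  P(Z=Idle)·L_Idle = 0.28 × 0.000297979 = 8.3434e-05
  P(Z=Saturated)·L_Saturated = 0.40 × 0.000116655 = 4.6662e-05
Marginal: 0.00960547 + 0.00021386 + 8.3434e-05 + 4.6662e-05 = 0.00994943
Responsibility of State Idle: 8.3434e-05 / 0.00994943 ≈ 0.0084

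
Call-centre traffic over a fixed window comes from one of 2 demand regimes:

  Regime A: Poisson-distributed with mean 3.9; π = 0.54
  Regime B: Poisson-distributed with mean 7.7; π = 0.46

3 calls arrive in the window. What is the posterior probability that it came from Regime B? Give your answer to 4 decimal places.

0.1279

Apply Bayes' rule: the posterior for each component is proportional to its prior times its likelihood at x.
Component likelihoods at x = 3 calls:
  L_A = e^(−3.9)·3.9^3/3! = 0.200122
  L_B = e^(−7.7)·7.7^3/3! = 0.0344551
Unnormalised posteriors:
  π_A·L_A = 0.54 × 0.200122 = 0.108066
  π_B·L_B = 0.46 × 0.0344551 = 0.0158493
Denominator: 0.108066 + 0.0158493 = 0.123915
P(Regime B | the observation) ≈ 0.1279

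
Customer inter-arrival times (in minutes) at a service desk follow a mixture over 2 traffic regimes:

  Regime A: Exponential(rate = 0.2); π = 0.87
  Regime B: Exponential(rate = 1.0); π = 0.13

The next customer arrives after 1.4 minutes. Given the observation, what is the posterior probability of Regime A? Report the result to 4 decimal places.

Posterior ∝ prior × likelihood, so P(k | x) ∝ w_k f_k(x); normalise over all components.
Exponential densities:
  f_A = 0.151157
  f_B = 0.246597
Weight by the priors:
  w_A·f_A = 0.87 × 0.151157 = 0.131506
  w_B·f_B = 0.13 × 0.246597 = 0.0320576
Marginal: 0.131506 + 0.0320576 = 0.163564
Responsibility of Regime A: 0.131506 / 0.163564 ≈ 0.8040

0.8040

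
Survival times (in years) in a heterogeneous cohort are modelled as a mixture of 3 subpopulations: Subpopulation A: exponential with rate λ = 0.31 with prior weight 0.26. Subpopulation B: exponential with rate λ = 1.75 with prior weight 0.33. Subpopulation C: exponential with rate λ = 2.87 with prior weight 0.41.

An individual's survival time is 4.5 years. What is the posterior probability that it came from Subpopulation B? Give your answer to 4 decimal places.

P(component k | x) = π_k·f_k(x) / marginal(x), where marginal(x) = Σ_j π_j·f_j(x).
Exponential densities:
  f_A = 0.31·e^(−0.31·4.5) = 0.31·e^(−1.3950) = 0.0768282
  f_B = 1.75·e^(−1.75·4.5) = 1.75·e^(−7.8750) = 0.000665226
  f_C = 2.87·e^(−2.87·4.5) = 2.87·e^(−12.9150) = 7.06267e-06
Weight by the priors:
  π_A·f_A = 0.26 × 0.0768282 = 0.0199753
  π_B·f_B = 0.33 × 0.000665226 = 0.000219524
  π_C·f_C = 0.41 × 7.06267e-06 = 2.89569e-06
Marginal: 0.0199753 + 0.000219524 + 2.89569e-06 = 0.0201978
So the posterior for Subpopulation B is 0.000219524 / 0.0201978 ≈ 0.0109.

0.0109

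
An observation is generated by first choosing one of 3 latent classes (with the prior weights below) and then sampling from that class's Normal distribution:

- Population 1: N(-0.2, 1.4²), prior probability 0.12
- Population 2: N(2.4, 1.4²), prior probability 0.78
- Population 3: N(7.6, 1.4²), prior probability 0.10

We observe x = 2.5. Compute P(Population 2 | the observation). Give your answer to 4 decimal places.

Apply Bayes' rule: the posterior for each component is proportional to its prior times its likelihood at x.
Evaluate each component's likelihood at the observed value:
  f_1 = 0.0443739
  f_2 = 0.284233
  f_3 = 0.000374239
Prior × likelihood for each component:
  P(Z=1)·f_1 = 0.12 × 0.0443739 = 0.00532486
  P(Z=2)·f_2 = 0.78 × 0.284233 = 0.221702
  P(Z=3)·f_3 = 0.10 × 0.000374239 = 3.74239e-05
Sum: 0.00532486 + 0.221702 + 3.74239e-05 = 0.227064
Responsibility of Population 2: 0.221702 / 0.227064 ≈ 0.9764

0.9764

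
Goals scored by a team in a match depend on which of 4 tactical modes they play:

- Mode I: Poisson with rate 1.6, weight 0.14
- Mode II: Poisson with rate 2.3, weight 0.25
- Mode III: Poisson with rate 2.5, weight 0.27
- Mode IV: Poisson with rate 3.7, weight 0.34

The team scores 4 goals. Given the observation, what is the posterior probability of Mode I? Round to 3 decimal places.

0.056

Apply Bayes' rule: the posterior for each component is proportional to its prior times its likelihood at x.
Poisson probabilities:
  p_I = 0.0551312
  p_II = 0.116902
  p_III = 0.133602
  p_IV = 0.193066
Prior × likelihood for each component:
  π_I·p_I = 0.14 × 0.0551312 = 0.00771837
  π_II·p_II = 0.25 × 0.116902 = 0.0292256
  π_III·p_III = 0.27 × 0.133602 = 0.0360725
  π_IV·p_IV = 0.34 × 0.193066 = 0.0656425
Normaliser: 0.00771837 + 0.0292256 + 0.0360725 + 0.0656425 = 0.138659
Responsibility of Mode I: 0.00771837 / 0.138659 ≈ 0.056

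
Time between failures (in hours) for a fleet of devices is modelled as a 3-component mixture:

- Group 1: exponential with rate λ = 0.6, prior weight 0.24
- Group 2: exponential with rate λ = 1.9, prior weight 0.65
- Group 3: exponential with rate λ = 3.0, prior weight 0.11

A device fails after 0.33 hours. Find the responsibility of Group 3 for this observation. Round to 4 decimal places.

0.1362

P(component k | x) = w_k·f_k(x) / marginal(x), where marginal(x) = Σ_j w_j·f_j(x).
Evaluate each component's likelihood at the observed value:
  L_1 = 0.492222
  L_2 = 1.01496
  L_3 = 1.11473
Multiply by the mixture weights:
  w_1·L_1 = 0.24 × 0.492222 = 0.118133
  w_2·L_2 = 0.65 × 1.01496 = 0.659727
  w_3·L_3 = 0.11 × 1.11473 = 0.12262
Sum: 0.118133 + 0.659727 + 0.12262 = 0.900481
P(Group 3 | data) = 0.12262 / 0.900481 ≈ 0.1362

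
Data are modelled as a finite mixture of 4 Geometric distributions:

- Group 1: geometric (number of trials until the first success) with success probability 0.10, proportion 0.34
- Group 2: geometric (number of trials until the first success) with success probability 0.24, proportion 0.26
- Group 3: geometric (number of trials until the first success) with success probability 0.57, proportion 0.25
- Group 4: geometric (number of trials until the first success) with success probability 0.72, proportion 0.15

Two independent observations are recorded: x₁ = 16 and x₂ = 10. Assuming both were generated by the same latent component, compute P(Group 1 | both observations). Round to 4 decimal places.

P(component k | x) = w_k·f_k(x) / marginal(x), where marginal(x) = Σ_j w_j·f_j(x).
Since both observations come from the same component, the likelihood for component k is f_k(x₁)·f_k(x₂).
  L_1 = [0.0205891] × [0.038742] = 0.000797664
  L_2 = [0.00391215] × [0.0203018] = 7.94234e-05
  L_3 = [1.81093e-06] × [0.000286478] = 5.18791e-10
  L_4 = [3.67031e-09] × [7.61649e-06] = 2.79549e-14
Weight by the priors:
  w_1·L_1 = 0.34 × 0.000797664 = 0.000271206
  w_2·L_2 = 0.26 × 7.94234e-05 = 2.06501e-05
  w_3·L_3 = 0.25 × 5.18791e-10 = 1.29698e-10
  w_4·L_4 = 0.15 × 2.79549e-14 = 4.19323e-15
Sum: 0.000271206 + 2.06501e-05 + 1.29698e-10 + 4.19323e-15 = 0.000291856
So the posterior for Group 1 is 0.000271206 / 0.000291856 ≈ 0.9292.

0.9292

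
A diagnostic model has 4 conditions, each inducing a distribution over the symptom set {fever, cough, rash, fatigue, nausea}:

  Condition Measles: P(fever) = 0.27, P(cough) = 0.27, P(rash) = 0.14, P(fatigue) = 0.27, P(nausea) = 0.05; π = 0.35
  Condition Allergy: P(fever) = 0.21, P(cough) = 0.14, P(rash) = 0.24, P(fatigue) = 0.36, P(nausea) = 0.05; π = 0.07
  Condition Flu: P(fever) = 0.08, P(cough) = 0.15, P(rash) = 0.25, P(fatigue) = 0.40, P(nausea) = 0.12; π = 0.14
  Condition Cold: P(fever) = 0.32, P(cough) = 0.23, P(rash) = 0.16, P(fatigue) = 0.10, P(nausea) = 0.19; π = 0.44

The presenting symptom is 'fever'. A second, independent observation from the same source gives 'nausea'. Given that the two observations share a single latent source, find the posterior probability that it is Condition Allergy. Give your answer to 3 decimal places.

0.022

Posterior ∝ prior × likelihood, so P(k | x) ∝ π_k f_k(x); normalise over all components.
Since both observations come from the same component, the likelihood for component k is f_k(x₁)·f_k(x₂).
  p_Measles = [P(fever | comp) = 0.27] × [0.05] = 0.0135
  p_Allergy = [P(fever | comp) = 0.21] × [0.05] = 0.0105
  p_Flu = [P(fever | comp) = 0.08] × [0.12] = 0.0096
  p_Cold = [P(fever | comp) = 0.32] × [0.19] = 0.0608
Unnormalised posteriors:
  π_Measles·p_Measles = 0.35 × 0.0135 = 0.004725
  π_Allergy·p_Allergy = 0.07 × 0.0105 = 0.000735
  π_Flu·p_Flu = 0.14 × 0.0096 = 0.001344
  π_Cold·p_Cold = 0.44 × 0.0608 = 0.026752
Sum: 0.004725 + 0.000735 + 0.001344 + 0.026752 = 0.033556
P(Condition Allergy | x) = 0.000735 / 0.033556 ≈ 0.022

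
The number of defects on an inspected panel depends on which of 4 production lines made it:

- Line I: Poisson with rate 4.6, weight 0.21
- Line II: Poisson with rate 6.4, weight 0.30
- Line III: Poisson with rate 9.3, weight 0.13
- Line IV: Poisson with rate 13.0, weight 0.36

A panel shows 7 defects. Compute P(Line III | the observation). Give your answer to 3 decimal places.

Apply Bayes' rule: the posterior for each component is proportional to its prior times its likelihood at x.
Poisson probabilities:
  p_I = e^(−4.6)·4.6^7/7! = 0.08692
  p_II = e^(−6.4)·6.4^7/7! = 0.144992
  p_III = e^(−9.3)·9.3^7/7! = 0.109147
  p_IV = e^(−13.0)·13.0^7/7! = 0.0281413
Prior × likelihood for each component:
  π_I·p_I = 0.21 × 0.08692 = 0.0182532
  π_II·p_II = 0.30 × 0.144992 = 0.0434977
  π_III·p_III = 0.13 × 0.109147 = 0.0141891
  π_IV·p_IV = 0.36 × 0.0281413 = 0.0101309
Evidence: 0.0182532 + 0.0434977 + 0.0141891 + 0.0101309 = 0.0860708
So the posterior for Line III is 0.0141891 / 0.0860708 ≈ 0.165.

0.165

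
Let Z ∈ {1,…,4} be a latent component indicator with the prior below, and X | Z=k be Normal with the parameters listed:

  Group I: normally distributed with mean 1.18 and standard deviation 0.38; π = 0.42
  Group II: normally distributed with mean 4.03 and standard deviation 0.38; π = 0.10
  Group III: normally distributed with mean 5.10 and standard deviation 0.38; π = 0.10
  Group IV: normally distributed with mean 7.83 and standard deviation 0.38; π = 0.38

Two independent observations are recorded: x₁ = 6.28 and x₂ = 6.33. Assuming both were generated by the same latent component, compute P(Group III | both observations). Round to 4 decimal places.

0.9911

The responsibility of component k is π_k f_k(x) divided by Σ_j π_j f_j(x).
Since both observations come from the same component, the likelihood for component k is f_k(x₁)·f_k(x₂).
  L_I = [(1/(0.38·√(2π)))·exp(−(6.28−1.18)²/(2·0.38²)) = 1.049848·exp(-90.06233) = 8.08267e-40] × [1.37045e-40] = 1.10769e-79
  L_II = [(1/(0.38·√(2π)))·exp(−(6.28−4.03)²/(2·0.38²)) = 1.049848·exp(-17.52943) = 2.55971e-08] × [1.16434e-08] = 2.98037e-16
  L_III = [(1/(0.38·√(2π)))·exp(−(6.28−5.10)²/(2·0.38²)) = 1.049848·exp(-4.82133) = 0.00845765] × [0.00557241] = 4.71295e-05
  L_IV = [(1/(0.38·√(2π)))·exp(−(6.28−7.83)²/(2·0.38²)) = 1.049848·exp(-8.31891) = 0.000256019] × [0.00043411] = 1.1114e-07
Multiply by the mixture weights:
  π_I·L_I = 0.42 × 1.10769e-79 = 4.65229e-80
  π_II·L_II = 0.10 × 2.98037e-16 = 2.98037e-17
  π_III·L_III = 0.10 × 4.71295e-05 = 4.71295e-06
  π_IV·L_IV = 0.38 × 1.1114e-07 = 4.22333e-08
Denominator: 4.65229e-80 + 2.98037e-17 + 4.71295e-06 + 4.22333e-08 = 4.75518e-06
So the posterior for Group III is 4.71295e-06 / 4.75518e-06 ≈ 0.9911.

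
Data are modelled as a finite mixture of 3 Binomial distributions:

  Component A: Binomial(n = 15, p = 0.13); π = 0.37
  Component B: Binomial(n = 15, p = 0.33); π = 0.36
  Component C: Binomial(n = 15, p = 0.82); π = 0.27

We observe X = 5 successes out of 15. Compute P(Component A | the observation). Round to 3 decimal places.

0.117

Posterior ∝ prior × likelihood, so P(k | x) ∝ π_k f_k(x); normalise over all components.
Component likelihoods at x = 5 successes out of 15:
  p_A = C(15,5)·0.13^5·0.87^10 = 3003·3.71293e-05·0.248423 = 0.027699
  p_B = C(15,5)·0.33^5·0.67^10 = 3003·0.00391354·0.0182284 = 0.214226
  p_C = C(15,5)·0.82^5·0.18^10 = 3003·0.37074·3.57047e-08 = 3.97511e-05
Multiply by the mixture weights:
  π_A·p_A = 0.37 × 0.027699 = 0.0102486
  π_B·p_B = 0.36 × 0.214226 = 0.0771215
  π_C·p_C = 0.27 × 3.97511e-05 = 1.07328e-05
Sum: 0.0102486 + 0.0771215 + 1.07328e-05 = 0.0873809
P(Component A | the observation) = 0.0102486 / 0.0873809 ≈ 0.117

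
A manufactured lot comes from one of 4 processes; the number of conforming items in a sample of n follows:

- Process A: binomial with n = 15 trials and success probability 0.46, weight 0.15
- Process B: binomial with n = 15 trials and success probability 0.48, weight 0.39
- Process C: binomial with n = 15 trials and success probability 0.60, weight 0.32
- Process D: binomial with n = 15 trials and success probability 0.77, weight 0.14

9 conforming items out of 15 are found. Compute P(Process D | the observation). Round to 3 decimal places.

0.068

Apply Bayes' rule: the posterior for each component is proportional to its prior times its likelihood at x.
Evaluate each component's likelihood at the observed value:
  L_A = 0.114442
  L_B = 0.133843
  L_C = 0.206598
  L_D = 0.0704998
Unnormalised posteriors:
  P(Z=A)·L_A = 0.15 × 0.114442 = 0.0171664
  P(Z=B)·L_B = 0.39 × 0.133843 = 0.0521987
  P(Z=C)·L_C = 0.32 × 0.206598 = 0.0661112
  P(Z=D)·L_D = 0.14 × 0.0704998 = 0.00986997
Evidence: 0.0171664 + 0.0521987 + 0.0661112 + 0.00986997 = 0.145346
P(Process D | the observation) ≈ 0.068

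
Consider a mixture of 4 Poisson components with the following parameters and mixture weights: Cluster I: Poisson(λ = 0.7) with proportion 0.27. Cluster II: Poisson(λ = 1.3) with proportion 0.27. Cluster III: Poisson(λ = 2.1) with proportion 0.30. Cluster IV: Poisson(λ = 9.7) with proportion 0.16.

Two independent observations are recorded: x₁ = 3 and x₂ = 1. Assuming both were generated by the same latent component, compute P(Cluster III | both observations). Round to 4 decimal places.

0.5442

Apply Bayes' rule: the posterior for each component is proportional to its prior times its likelihood at x.
Since both observations come from the same component, the likelihood for component k is f_k(x₁)·f_k(x₂).
  L_I = [0.0283881] × [0.34761] = 0.00986799
  L_II = [0.0997921] × [0.354291] = 0.0353555
  L_III = [0.189011] × [0.257158] = 0.0486059
  L_IV = [0.00932197] × [0.00059445] = 5.54144e-06
Weight by the priors:
  w_I·L_I = 0.27 × 0.00986799 = 0.00266436
  w_II·L_II = 0.27 × 0.0353555 = 0.00954597
  w_III·L_III = 0.30 × 0.0486059 = 0.0145818
  w_IV·L_IV = 0.16 × 5.54144e-06 = 8.86631e-07
Denominator: 0.00266436 + 0.00954597 + 0.0145818 + 8.86631e-07 = 0.026793
So the posterior for Cluster III is 0.0145818 / 0.026793 ≈ 0.5442.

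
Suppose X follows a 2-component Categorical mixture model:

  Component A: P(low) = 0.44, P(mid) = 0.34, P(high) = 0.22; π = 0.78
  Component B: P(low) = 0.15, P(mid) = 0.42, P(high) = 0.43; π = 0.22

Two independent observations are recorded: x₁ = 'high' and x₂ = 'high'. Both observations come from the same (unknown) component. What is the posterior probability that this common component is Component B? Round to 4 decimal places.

Posterior ∝ prior × likelihood, so P(k | x) ∝ w_k f_k(x); normalise over all components.
Since both observations come from the same component, the likelihood for component k is f_k(x₁)·f_k(x₂).
  L_A = [P(high | comp) = 0.22] × [0.22] = 0.0484
  L_B = [P(high | comp) = 0.43] × [0.43] = 0.1849
Multiply by the mixture weights:
  w_A·L_A = 0.78 × 0.0484 = 0.037752
  w_B·L_B = 0.22 × 0.1849 = 0.040678
Sum: 0.037752 + 0.040678 = 0.07843
Responsibility of Component B: 0.040678 / 0.07843 ≈ 0.5187

0.5187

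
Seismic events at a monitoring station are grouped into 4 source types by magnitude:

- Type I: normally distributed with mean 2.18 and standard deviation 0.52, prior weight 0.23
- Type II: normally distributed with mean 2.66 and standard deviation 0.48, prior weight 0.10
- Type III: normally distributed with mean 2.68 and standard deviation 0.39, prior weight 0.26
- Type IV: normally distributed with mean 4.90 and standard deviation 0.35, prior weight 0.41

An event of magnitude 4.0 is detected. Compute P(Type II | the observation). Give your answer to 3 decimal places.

The responsibility of component k is π_k f_k(x) divided by Σ_j π_j f_j(x).
Evaluate each component's likelihood at the observed value:
  f_I = (1/(0.52·√(2π)))·exp(−(4.0−2.18)²/(2·0.52²)) = 0.767197·exp(-6.12500) = 0.00167824
  f_II = (1/(0.48·√(2π)))·exp(−(4.0−2.66)²/(2·0.48²)) = 0.831130·exp(-3.89670) = 0.0168792
  f_III = (1/(0.39·√(2π)))·exp(−(4.0−2.68)²/(2·0.39²)) = 1.022929·exp(-5.72781) = 0.00332881
  f_IV = (1/(0.35·√(2π)))·exp(−(4.0−4.90)²/(2·0.35²)) = 1.139835·exp(-3.30612) = 0.0417841
Weight by the priors:
  π_I·f_I = 0.23 × 0.00167824 = 0.000385994
  π_II·f_II = 0.10 × 0.0168792 = 0.00168792
  π_III·f_III = 0.26 × 0.00332881 = 0.00086549
  π_IV·f_IV = 0.41 × 0.0417841 = 0.0171315
Sum: 0.000385994 + 0.00168792 + 0.00086549 + 0.0171315 = 0.0200709
Responsibility of Type II: 0.00168792 / 0.0200709 ≈ 0.084

0.084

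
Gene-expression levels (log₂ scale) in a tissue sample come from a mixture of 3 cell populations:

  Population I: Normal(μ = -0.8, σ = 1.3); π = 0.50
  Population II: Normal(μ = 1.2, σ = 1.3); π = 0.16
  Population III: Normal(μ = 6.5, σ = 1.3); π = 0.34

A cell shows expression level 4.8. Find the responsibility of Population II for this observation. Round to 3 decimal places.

By Bayes' theorem, P(k | x) = π_k f_k(x) / Σ_j π_j f_j(x).
Component likelihoods at x = 4.8:
  p_I = 2.86772e-05
  p_II = 0.0066335
  p_III = 0.130506
Prior × likelihood for each component:
  π_I·p_I = 0.50 × 2.86772e-05 = 1.43386e-05
  π_II·p_II = 0.16 × 0.0066335 = 0.00106136
  π_III·p_III = 0.34 × 0.130506 = 0.0443722
Evidence: 1.43386e-05 + 0.00106136 + 0.0443722 = 0.0454479
Responsibility of Population II: 0.00106136 / 0.0454479 ≈ 0.023

0.023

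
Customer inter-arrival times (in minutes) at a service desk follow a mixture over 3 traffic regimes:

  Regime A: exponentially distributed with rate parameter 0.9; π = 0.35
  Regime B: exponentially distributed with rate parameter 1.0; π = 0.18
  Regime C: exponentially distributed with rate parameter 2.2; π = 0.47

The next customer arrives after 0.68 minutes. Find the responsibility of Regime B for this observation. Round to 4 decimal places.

0.1847

By Bayes' theorem, P(k | x) = w_k f_k(x) / Σ_j w_j f_j(x).
Exponential densities:
  p_A = 0.488039
  p_B = 0.506617
  p_C = 0.492854
Multiply by the mixture weights:
  w_A·p_A = 0.35 × 0.488039 = 0.170814
  w_B·p_B = 0.18 × 0.506617 = 0.0911911
  w_C·p_C = 0.47 × 0.492854 = 0.231641
Denominator: 0.170814 + 0.0911911 + 0.231641 = 0.493646
P(Regime B | x) ≈ 0.1847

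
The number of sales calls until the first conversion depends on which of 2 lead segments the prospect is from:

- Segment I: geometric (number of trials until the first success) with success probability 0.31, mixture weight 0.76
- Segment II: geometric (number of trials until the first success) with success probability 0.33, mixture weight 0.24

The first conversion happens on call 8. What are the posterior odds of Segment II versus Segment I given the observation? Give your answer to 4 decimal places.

Only the two components matter; the odds are (P(Z=i) f_i(x)) / (P(Z=j) f_j(x)).
Evaluate each component's likelihood at the observed value:
  L_I = 0.0230837
  L_II = 0.0200003
0.00480008 / 0.0175436 ≈ 0.2736

0.2736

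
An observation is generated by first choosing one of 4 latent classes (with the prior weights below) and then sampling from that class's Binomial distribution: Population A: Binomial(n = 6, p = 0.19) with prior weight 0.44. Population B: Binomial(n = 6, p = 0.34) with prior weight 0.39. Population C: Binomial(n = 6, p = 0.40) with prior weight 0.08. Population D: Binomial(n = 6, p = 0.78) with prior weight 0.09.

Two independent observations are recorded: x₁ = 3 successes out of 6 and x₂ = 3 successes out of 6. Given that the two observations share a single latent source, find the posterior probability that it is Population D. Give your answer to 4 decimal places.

The responsibility of component k is π_k f_k(x) divided by Σ_j π_j f_j(x).
Since both observations come from the same component, the likelihood for component k is f_k(x₁)·f_k(x₂).
  p_A = [0.0729031] × [0.0729031] = 0.00531486
  p_B = [0.225995] × [0.225995] = 0.0510737
  p_C = [0.27648] × [0.27648] = 0.0764412
  p_D = [0.101061] × [0.101061] = 0.0102132
Weight by the priors:
  π_A·p_A = 0.44 × 0.00531486 = 0.00233854
  π_B·p_B = 0.39 × 0.0510737 = 0.0199187
  π_C·p_C = 0.08 × 0.0764412 = 0.0061153
  π_D·p_D = 0.09 × 0.0102132 = 0.000919192
Evidence: 0.00233854 + 0.0199187 + 0.0061153 + 0.000919192 = 0.0292918
P(Population D | data) = 0.000919192 / 0.0292918 ≈ 0.0314

0.0314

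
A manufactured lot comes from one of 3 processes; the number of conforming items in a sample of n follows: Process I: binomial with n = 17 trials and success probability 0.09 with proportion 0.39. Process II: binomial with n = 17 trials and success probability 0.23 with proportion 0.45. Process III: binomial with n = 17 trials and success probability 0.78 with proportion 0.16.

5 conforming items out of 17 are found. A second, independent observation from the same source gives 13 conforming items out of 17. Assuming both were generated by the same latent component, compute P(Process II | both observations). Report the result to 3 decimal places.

0.288

P(component k | x) = w_k·f_k(x) / marginal(x), where marginal(x) = Σ_j w_j·f_j(x).
Since both observations come from the same component, the likelihood for component k is f_k(x₁)·f_k(x₂).
  L_I = [0.0117831] × [4.14854e-11] = 4.88826e-13
  L_II = [0.173013] × [4.21698e-06] = 7.29592e-07
  L_III = [2.29665e-05] × [0.220545] = 5.06516e-06
Weight by the priors:
  w_I·L_I = 0.39 × 4.88826e-13 = 1.90642e-13
  w_II·L_II = 0.45 × 7.29592e-07 = 3.28316e-07
  w_III·L_III = 0.16 × 5.06516e-06 = 8.10425e-07
Evidence: 1.90642e-13 + 3.28316e-07 + 8.10425e-07 = 1.13874e-06
P(Process II | x) = 3.28316e-07 / 1.13874e-06 ≈ 0.288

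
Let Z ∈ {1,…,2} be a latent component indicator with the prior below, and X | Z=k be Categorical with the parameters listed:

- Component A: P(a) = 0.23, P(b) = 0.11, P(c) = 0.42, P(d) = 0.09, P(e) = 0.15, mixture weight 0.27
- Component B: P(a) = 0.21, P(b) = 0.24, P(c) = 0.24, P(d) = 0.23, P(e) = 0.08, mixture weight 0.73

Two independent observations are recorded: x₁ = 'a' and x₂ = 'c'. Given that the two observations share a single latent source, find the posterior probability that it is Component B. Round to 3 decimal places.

0.585

P(component k | x) = π_k·f_k(x) / marginal(x), where marginal(x) = Σ_j π_j·f_j(x).
Since both observations come from the same component, the likelihood for component k is f_k(x₁)·f_k(x₂).
  p_A = [P(a | comp) = 0.23] × [0.42] = 0.0966
  p_B = [P(a | comp) = 0.21] × [0.24] = 0.0504
Weight by the priors:
  π_A·p_A = 0.27 × 0.0966 = 0.026082
  π_B·p_B = 0.73 × 0.0504 = 0.036792
Evidence: 0.026082 + 0.036792 = 0.062874
Responsibility of Component B: 0.036792 / 0.062874 ≈ 0.585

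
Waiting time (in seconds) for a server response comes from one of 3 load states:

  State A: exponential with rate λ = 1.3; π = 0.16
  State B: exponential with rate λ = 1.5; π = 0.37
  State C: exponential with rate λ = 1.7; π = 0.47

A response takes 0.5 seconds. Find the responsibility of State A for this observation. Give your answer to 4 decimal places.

0.1525

Apply Bayes' rule: the posterior for each component is proportional to its prior times its likelihood at x.
Evaluate each component's likelihood at the observed value:
  f_A = 1.3·e^(−1.3·0.5) = 1.3·e^(−0.6500) = 0.67866
  f_B = 1.5·e^(−1.5·0.5) = 1.5·e^(−0.7500) = 0.70855
  f_C = 1.7·e^(−1.7·0.5) = 1.7·e^(−0.8500) = 0.726605
Multiply by the mixture weights:
  π_A·f_A = 0.16 × 0.67866 = 0.108586
  π_B·f_B = 0.37 × 0.70855 = 0.262163
  π_C·f_C = 0.47 × 0.726605 = 0.341505
Denominator: 0.108586 + 0.262163 + 0.341505 = 0.712253
So the posterior for State A is 0.108586 / 0.712253 ≈ 0.1525.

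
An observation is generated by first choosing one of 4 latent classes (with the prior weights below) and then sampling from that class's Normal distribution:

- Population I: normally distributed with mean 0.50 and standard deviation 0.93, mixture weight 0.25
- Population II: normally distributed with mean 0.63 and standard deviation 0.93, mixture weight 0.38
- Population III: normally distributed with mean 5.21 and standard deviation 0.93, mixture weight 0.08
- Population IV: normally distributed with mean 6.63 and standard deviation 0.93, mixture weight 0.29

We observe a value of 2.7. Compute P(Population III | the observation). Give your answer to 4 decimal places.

Apply Bayes' rule: the posterior for each component is proportional to its prior times its likelihood at x.
Evaluate each component's likelihood at the observed value:
  p_I = (1/(0.93·√(2π)))·exp(−(2.7−0.50)²/(2·0.93²)) = 0.428970·exp(-2.79801) = 0.0261376
  p_II = (1/(0.93·√(2π)))·exp(−(2.7−0.63)²/(2·0.93²)) = 0.428970·exp(-2.47711) = 0.0360274
  p_III = (1/(0.93·√(2π)))·exp(−(2.7−5.21)²/(2·0.93²)) = 0.428970·exp(-3.64210) = 0.0112379
  p_IV = (1/(0.93·√(2π)))·exp(−(2.7−6.63)²/(2·0.93²)) = 0.428970·exp(-8.92872) = 5.68504e-05
Unnormalised posteriors:
  π_I·p_I = 0.25 × 0.0261376 = 0.00653441
  π_II·p_II = 0.38 × 0.0360274 = 0.0136904
  π_III·p_III = 0.08 × 0.0112379 = 0.00089903
  π_IV·p_IV = 0.29 × 5.68504e-05 = 1.64866e-05
Denominator: 0.00653441 + 0.0136904 + 0.00089903 + 1.64866e-05 = 0.0211403
Responsibility of Population III: 0.00089903 / 0.0211403 ≈ 0.0425

0.0425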